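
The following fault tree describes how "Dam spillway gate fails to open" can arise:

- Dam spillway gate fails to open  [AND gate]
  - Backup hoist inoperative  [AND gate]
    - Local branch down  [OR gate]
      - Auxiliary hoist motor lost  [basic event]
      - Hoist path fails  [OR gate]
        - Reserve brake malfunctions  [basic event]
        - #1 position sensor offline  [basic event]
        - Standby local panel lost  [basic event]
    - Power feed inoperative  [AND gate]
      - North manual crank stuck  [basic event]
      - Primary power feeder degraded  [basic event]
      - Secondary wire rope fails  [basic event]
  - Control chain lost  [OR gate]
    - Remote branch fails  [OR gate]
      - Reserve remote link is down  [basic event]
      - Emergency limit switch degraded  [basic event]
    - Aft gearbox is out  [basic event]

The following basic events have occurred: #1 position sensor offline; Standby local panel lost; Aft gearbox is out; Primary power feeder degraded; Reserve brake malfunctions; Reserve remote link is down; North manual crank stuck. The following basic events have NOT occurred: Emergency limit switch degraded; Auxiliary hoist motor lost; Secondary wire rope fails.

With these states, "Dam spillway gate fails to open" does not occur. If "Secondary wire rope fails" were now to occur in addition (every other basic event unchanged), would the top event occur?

Yes

Counterfactual: set "Secondary wire rope fails" to occurred.
Hoist path fails [OR]: Reserve brake malfunctions=occurs, #1 position sensor offline=occurs, Standby local panel lost=occurs → at least one input occurs → occurs.
Local branch down [OR]: Auxiliary hoist motor lost=not, Hoist path fails=occurs → at least one input occurs → occurs.
Power feed inoperative [AND]: North manual crank stuck=occurs, Primary power feeder degraded=occurs, Secondary wire rope fails=occurs → all inputs occur → occurs.
Backup hoist inoperative [AND]: Local branch down=occurs, Power feed inoperative=occurs → all inputs occur → occurs.
Remote branch fails [OR]: Reserve remote link is down=occurs, Emergency limit switch degraded=not → at least one input occurs → occurs.
Control chain lost [OR]: Remote branch fails=occurs, Aft gearbox is out=occurs → at least one input occurs → occurs.
Dam spillway gate fails to open [AND]: Backup hoist inoperative=occurs, Control chain lost=occurs → all inputs occur → occurs.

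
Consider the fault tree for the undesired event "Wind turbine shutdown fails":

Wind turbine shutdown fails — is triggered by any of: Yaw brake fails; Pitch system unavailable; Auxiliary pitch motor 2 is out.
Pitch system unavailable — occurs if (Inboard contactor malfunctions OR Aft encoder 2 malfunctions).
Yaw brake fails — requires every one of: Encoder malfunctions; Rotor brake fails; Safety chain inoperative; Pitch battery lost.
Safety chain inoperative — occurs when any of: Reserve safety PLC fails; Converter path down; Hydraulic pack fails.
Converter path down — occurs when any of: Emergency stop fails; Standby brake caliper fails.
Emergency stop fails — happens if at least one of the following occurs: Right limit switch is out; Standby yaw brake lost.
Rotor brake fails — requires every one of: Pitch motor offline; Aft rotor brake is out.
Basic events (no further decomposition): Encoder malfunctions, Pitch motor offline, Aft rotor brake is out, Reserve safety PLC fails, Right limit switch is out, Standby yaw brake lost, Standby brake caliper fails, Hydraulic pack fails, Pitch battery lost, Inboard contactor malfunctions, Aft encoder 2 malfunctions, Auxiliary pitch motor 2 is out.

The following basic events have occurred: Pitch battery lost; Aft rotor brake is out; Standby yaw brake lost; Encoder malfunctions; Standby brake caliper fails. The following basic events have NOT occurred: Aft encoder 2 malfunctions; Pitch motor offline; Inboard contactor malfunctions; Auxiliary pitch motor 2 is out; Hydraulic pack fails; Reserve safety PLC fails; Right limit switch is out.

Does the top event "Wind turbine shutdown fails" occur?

No

Rotor brake fails [AND]: Pitch motor offline=not, Aft rotor brake is out=occurs → not all inputs occur → does not occur.
Emergency stop fails [OR]: Right limit switch is out=not, Standby yaw brake lost=occurs → at least one input occurs → occurs.
Converter path down [OR]: Emergency stop fails=occurs, Standby brake caliper fails=occurs → at least one input occurs → occurs.
Safety chain inoperative [OR]: Reserve safety PLC fails=not, Converter path down=occurs, Hydraulic pack fails=not → at least one input occurs → occurs.
Yaw brake fails [AND]: Encoder malfunctions=occurs, Rotor brake fails=not, Safety chain inoperative=occurs, Pitch battery lost=occurs → not all inputs occur → does not occur.
Pitch system unavailable [OR]: Inboard contactor malfunctions=not, Aft encoder 2 malfunctions=not → no input occurs → does not occur.
Wind turbine shutdown fails [OR]: Yaw brake fails=not, Pitch system unavailable=not, Auxiliary pitch motor 2 is out=not → no input occurs → does not occur.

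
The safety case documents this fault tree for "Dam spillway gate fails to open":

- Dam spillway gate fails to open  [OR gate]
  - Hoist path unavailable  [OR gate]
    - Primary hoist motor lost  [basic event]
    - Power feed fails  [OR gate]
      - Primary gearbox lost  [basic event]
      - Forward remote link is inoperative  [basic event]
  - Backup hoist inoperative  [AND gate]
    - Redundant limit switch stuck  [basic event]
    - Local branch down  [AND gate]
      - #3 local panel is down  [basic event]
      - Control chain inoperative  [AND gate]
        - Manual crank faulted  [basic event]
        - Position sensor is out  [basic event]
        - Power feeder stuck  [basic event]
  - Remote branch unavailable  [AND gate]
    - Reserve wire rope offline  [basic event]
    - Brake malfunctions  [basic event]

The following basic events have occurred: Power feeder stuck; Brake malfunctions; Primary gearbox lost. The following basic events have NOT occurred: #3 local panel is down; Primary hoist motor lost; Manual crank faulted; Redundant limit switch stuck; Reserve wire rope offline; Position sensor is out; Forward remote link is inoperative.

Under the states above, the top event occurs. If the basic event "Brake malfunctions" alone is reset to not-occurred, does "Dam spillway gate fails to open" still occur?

Yes

Counterfactual: set "Brake malfunctions" to not occurred.
Power feed fails [OR]: Primary gearbox lost=occurs, Forward remote link is inoperative=not → at least one input occurs → occurs.
Hoist path unavailable [OR]: Primary hoist motor lost=not, Power feed fails=occurs → at least one input occurs → occurs.
Control chain inoperative [AND]: Manual crank faulted=not, Position sensor is out=not, Power feeder stuck=occurs → not all inputs occur → does not occur.
Local branch down [AND]: #3 local panel is down=not, Control chain inoperative=not → not all inputs occur → does not occur.
Backup hoist inoperative [AND]: Redundant limit switch stuck=not, Local branch down=not → not all inputs occur → does not occur.
Remote branch unavailable [AND]: Reserve wire rope offline=not, Brake malfunctions=not → not all inputs occur → does not occur.
Dam spillway gate fails to open [OR]: Hoist path unavailable=occurs, Backup hoist inoperative=not, Remote branch unavailable=not → at least one input occurs → occurs.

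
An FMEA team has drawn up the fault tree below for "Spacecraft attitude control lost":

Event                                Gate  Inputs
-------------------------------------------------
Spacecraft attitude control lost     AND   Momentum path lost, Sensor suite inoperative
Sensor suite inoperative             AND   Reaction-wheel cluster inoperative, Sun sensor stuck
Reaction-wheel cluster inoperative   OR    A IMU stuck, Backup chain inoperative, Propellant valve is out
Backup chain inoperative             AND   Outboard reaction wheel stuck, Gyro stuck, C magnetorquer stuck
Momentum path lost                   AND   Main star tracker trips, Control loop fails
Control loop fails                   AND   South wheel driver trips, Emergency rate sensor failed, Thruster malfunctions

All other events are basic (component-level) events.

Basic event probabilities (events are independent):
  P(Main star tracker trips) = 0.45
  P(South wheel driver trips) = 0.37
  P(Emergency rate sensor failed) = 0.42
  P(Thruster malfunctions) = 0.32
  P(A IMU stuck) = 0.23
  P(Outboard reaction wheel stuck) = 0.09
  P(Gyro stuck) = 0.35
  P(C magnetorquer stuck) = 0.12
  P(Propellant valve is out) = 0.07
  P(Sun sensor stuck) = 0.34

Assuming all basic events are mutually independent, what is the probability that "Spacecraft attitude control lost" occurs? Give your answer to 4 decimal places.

0.0022

P(Control loop fails) [AND] = 0.37 × 0.42 × 0.32 = 0.049728
P(Momentum path lost) [AND] = 0.45 × 0.049728 = 0.022378
P(Backup chain inoperative) [AND] = 0.09 × 0.35 × 0.12 = 0.003780
P(Reaction-wheel cluster inoperative) [OR] = 1 − (1−0.23) × (1−0.003780) × (1−0.07) = 0.286607
P(Sensor suite inoperative) [AND] = 0.286607 × 0.34 = 0.097446
P(Spacecraft attitude control lost) [AND] = 0.022378 × 0.097446 = 0.002181
Rounded to 4 decimal places: P(Spacecraft attitude control lost) ≈ 0.0022.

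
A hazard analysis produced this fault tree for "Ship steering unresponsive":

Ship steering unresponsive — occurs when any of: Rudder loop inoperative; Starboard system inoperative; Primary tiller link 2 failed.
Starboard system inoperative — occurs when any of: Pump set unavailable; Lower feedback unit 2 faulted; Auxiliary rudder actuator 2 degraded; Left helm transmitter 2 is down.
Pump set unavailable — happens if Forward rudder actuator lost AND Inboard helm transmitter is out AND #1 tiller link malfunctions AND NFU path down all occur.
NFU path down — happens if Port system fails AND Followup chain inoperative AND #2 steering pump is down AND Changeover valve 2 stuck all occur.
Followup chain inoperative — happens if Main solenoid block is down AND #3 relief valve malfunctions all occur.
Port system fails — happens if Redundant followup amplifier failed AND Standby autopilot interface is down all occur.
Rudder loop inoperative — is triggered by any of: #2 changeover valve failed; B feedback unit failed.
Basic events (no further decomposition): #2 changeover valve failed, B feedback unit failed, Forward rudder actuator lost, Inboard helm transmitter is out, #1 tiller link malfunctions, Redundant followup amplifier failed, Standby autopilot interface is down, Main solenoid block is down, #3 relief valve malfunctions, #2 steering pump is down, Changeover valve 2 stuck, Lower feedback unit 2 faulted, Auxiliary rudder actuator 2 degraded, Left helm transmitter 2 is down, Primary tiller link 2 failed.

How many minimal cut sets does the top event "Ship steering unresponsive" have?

7

Rudder loop inoperative [OR]: union of children's cut sets → 2 cut set(s).
Port system fails [AND]: one cut set from each child combined → 1 × 1 = 1 cut set(s).
Followup chain inoperative [AND]: one cut set from each child combined → 1 × 1 = 1 cut set(s).
NFU path down [AND]: one cut set from each child combined → 1 × 1 × 1 × 1 = 1 cut set(s).
Pump set unavailable [AND]: one cut set from each child combined → 1 × 1 × 1 × 1 = 1 cut set(s).
Starboard system inoperative [OR]: union of children's cut sets → 4 cut set(s).
Ship steering unresponsive [OR]: union of children's cut sets → 7 cut set(s).
Minimal cut sets: {#2 changeover valve failed}; {B feedback unit failed}; {#1 tiller link malfunctions, #2 steering pump is down, #3 relief valve malfunctions, Changeover valve 2 stuck, Forward rudder actuator lost, Inboard helm transmitter is out, Main solenoid block is down, Redundant followup amplifier failed, Standby autopilot interface is down}; {Lower feedback unit 2 faulted}; {Auxiliary rudder actuator 2 degraded}; {Left helm transmitter 2 is down}; {Primary tiller link 2 failed}.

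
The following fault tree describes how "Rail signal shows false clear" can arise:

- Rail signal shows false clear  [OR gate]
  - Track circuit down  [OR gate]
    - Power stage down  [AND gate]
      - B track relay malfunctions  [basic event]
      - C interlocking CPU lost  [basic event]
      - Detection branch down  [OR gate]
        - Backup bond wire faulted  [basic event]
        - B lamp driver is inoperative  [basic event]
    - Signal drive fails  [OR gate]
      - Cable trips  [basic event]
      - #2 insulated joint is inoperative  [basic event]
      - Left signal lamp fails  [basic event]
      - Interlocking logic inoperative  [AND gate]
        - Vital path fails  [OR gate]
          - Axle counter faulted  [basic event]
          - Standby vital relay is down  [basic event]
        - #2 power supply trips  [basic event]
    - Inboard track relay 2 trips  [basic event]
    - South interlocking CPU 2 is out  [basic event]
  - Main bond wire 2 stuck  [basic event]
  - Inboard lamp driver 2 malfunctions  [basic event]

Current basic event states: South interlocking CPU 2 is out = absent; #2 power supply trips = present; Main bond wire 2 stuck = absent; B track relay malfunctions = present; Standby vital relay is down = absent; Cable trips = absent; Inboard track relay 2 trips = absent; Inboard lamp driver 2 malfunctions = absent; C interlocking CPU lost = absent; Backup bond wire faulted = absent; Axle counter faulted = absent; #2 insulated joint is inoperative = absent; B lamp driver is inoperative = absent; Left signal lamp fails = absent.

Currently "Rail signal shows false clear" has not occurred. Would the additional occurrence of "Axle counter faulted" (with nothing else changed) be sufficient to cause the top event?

Counterfactual: set "Axle counter faulted" to occurred.
Detection branch down [OR]: Backup bond wire faulted=not, B lamp driver is inoperative=not → no input occurs → does not occur.
Power stage down [AND]: B track relay malfunctions=occurs, C interlocking CPU lost=not, Detection branch down=not → not all inputs occur → does not occur.
Vital path fails [OR]: Axle counter faulted=occurs, Standby vital relay is down=not → at least one input occurs → occurs.
Interlocking logic inoperative [AND]: Vital path fails=occurs, #2 power supply trips=occurs → all inputs occur → occurs.
Signal drive fails [OR]: Cable trips=not, #2 insulated joint is inoperative=not, Left signal lamp fails=not, Interlocking logic inoperative=occurs → at least one input occurs → occurs.
Track circuit down [OR]: Power stage down=not, Signal drive fails=occurs, Inboard track relay 2 trips=not, South interlocking CPU 2 is out=not → at least one input occurs → occurs.
Rail signal shows false clear [OR]: Track circuit down=occurs, Main bond wire 2 stuck=not, Inboard lamp driver 2 malfunctions=not → at least one input occurs → occurs.

Yes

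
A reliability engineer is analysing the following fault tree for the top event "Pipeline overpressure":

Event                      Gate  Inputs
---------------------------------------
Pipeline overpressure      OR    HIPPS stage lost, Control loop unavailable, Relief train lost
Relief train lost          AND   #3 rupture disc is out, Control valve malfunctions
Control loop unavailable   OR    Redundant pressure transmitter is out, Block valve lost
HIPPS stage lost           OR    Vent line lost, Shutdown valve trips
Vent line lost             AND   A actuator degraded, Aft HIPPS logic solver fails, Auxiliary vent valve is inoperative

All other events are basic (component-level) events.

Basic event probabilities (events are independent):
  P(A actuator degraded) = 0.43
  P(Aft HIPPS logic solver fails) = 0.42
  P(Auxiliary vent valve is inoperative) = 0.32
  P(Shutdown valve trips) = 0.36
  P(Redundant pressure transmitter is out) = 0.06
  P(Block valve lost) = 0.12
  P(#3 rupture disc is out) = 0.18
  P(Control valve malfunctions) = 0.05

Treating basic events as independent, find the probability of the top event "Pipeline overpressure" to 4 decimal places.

0.5057

P(Vent line lost) [AND] = 0.43 × 0.42 × 0.32 = 0.057792
P(HIPPS stage lost) [OR] = 1 − (1−0.057792) × (1−0.36) = 0.396987
P(Control loop unavailable) [OR] = 1 − (1−0.06) × (1−0.12) = 0.172800
P(Relief train lost) [AND] = 0.18 × 0.05 = 0.009000
P(Pipeline overpressure) [OR] = 1 − (1−0.396987) × (1−0.172800) × (1−0.009000) = 0.505677
Rounded to 4 decimal places: P(Pipeline overpressure) ≈ 0.5057.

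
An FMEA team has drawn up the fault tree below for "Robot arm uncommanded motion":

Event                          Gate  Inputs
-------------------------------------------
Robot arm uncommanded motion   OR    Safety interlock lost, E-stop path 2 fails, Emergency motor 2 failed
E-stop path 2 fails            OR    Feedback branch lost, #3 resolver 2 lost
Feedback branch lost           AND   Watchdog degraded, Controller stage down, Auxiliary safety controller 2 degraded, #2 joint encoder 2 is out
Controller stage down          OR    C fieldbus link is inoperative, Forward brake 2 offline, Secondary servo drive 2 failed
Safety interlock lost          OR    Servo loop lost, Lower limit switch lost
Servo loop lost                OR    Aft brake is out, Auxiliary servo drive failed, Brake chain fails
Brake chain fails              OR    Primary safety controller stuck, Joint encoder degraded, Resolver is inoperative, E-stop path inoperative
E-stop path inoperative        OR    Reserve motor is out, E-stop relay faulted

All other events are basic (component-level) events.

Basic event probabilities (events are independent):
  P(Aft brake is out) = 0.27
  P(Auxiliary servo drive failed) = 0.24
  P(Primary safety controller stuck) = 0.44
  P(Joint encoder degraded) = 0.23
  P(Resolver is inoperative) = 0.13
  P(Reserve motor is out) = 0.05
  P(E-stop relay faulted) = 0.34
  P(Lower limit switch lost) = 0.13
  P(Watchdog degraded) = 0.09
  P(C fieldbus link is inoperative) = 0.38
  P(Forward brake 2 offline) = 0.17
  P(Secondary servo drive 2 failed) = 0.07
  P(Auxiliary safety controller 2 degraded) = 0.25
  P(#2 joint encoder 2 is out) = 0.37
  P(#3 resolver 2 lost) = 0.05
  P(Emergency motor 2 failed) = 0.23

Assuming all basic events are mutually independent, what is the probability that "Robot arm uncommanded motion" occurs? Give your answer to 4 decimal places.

0.9173

P(E-stop path inoperative) [OR] = 1 − (1−0.05) × (1−0.34) = 0.373000
P(Brake chain fails) [OR] = 1 − (1−0.44) × (1−0.23) × (1−0.13) × (1−0.373000) = 0.764785
P(Servo loop lost) [OR] = 1 − (1−0.27) × (1−0.24) × (1−0.764785) = 0.869503
P(Safety interlock lost) [OR] = 1 − (1−0.869503) × (1−0.13) = 0.886468
P(Controller stage down) [OR] = 1 − (1−0.38) × (1−0.17) × (1−0.07) = 0.521422
P(Feedback branch lost) [AND] = 0.09 × 0.521422 × 0.25 × 0.37 = 0.004341
P(E-stop path 2 fails) [OR] = 1 − (1−0.004341) × (1−0.05) = 0.054124
P(Robot arm uncommanded motion) [OR] = 1 − (1−0.886468) × (1−0.054124) × (1−0.23) = 0.917312
Rounded to 4 decimal places: P(Robot arm uncommanded motion) ≈ 0.9173.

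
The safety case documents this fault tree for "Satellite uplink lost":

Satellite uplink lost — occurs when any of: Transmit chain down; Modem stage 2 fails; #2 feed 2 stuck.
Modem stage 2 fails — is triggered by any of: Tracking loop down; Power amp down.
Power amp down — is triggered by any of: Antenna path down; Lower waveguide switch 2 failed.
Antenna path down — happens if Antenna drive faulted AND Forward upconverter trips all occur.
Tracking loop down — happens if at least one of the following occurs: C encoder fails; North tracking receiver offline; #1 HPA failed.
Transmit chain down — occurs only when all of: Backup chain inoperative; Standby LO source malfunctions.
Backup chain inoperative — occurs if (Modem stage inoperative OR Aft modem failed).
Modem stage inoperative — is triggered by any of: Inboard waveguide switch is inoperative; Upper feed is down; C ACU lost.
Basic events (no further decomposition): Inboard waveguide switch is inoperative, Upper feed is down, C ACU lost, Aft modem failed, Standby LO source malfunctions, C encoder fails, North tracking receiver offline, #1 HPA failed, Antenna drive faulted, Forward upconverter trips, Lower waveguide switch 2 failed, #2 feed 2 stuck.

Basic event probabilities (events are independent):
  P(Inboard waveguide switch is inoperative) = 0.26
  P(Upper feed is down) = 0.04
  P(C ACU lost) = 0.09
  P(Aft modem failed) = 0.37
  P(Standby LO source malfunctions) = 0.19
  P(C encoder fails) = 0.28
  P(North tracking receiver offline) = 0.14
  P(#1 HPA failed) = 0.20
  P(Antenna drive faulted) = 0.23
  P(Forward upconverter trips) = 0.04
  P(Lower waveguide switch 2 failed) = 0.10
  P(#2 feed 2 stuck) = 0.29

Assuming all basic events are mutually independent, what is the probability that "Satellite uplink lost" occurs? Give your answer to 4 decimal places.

0.7217

P(Modem stage inoperative) [OR] = 1 − (1−0.26) × (1−0.04) × (1−0.09) = 0.353536
P(Backup chain inoperative) [OR] = 1 − (1−0.353536) × (1−0.37) = 0.592728
P(Transmit chain down) [AND] = 0.592728 × 0.19 = 0.112618
P(Tracking loop down) [OR] = 1 − (1−0.28) × (1−0.14) × (1−0.20) = 0.504640
P(Antenna path down) [AND] = 0.23 × 0.04 = 0.009200
P(Power amp down) [OR] = 1 − (1−0.009200) × (1−0.10) = 0.108280
P(Modem stage 2 fails) [OR] = 1 − (1−0.504640) × (1−0.108280) = 0.558278
P(Satellite uplink lost) [OR] = 1 − (1−0.112618) × (1−0.558278) × (1−0.29) = 0.721697
Rounded to 4 decimal places: P(Satellite uplink lost) ≈ 0.7217.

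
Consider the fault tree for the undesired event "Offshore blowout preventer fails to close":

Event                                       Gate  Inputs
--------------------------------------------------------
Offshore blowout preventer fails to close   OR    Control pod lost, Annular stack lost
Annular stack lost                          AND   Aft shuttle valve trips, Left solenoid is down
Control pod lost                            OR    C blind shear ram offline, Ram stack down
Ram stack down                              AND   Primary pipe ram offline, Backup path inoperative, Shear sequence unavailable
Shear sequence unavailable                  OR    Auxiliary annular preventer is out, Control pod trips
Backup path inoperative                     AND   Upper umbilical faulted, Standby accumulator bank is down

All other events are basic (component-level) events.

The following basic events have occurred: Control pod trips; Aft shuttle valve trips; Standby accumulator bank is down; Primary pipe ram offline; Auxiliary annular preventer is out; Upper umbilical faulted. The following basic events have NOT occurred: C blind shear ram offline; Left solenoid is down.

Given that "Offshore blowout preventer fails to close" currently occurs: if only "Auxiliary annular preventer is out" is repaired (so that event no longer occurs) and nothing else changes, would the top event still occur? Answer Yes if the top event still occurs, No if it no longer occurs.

Counterfactual: set "Auxiliary annular preventer is out" to not occurred.
Backup path inoperative [AND]: Upper umbilical faulted=occurs, Standby accumulator bank is down=occurs → all inputs occur → occurs.
Shear sequence unavailable [OR]: Auxiliary annular preventer is out=not, Control pod trips=occurs → at least one input occurs → occurs.
Ram stack down [AND]: Primary pipe ram offline=occurs, Backup path inoperative=occurs, Shear sequence unavailable=occurs → all inputs occur → occurs.
Control pod lost [OR]: C blind shear ram offline=not, Ram stack down=occurs → at least one input occurs → occurs.
Annular stack lost [AND]: Aft shuttle valve trips=occurs, Left solenoid is down=not → not all inputs occur → does not occur.
Offshore blowout preventer fails to close [OR]: Control pod lost=occurs, Annular stack lost=not → at least one input occurs → occurs.

Yes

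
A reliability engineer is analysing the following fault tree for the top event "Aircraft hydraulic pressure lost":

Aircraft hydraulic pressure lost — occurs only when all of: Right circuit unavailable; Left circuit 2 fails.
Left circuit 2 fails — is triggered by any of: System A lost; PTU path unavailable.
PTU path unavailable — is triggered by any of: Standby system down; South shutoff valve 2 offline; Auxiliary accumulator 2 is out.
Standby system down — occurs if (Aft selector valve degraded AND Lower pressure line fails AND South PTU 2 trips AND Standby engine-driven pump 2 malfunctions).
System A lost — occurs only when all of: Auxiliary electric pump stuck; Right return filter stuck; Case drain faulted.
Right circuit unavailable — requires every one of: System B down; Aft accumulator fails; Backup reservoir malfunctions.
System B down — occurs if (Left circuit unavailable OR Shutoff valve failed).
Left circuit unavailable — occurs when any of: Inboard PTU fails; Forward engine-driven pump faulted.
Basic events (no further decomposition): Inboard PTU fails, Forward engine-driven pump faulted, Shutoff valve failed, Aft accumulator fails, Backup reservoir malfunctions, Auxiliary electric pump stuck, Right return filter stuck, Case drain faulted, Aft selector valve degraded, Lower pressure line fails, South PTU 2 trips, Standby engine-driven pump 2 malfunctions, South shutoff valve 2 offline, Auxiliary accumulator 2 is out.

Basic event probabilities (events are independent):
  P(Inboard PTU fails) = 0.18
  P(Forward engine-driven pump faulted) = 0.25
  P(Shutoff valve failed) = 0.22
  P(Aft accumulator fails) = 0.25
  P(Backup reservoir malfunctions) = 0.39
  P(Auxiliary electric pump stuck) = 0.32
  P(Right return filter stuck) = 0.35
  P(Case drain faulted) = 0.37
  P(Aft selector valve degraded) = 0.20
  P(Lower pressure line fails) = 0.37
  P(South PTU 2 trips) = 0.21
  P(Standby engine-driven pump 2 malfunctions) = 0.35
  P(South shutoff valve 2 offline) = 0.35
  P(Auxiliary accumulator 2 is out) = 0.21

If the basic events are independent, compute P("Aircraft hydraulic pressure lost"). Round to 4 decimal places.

P(Left circuit unavailable) [OR] = 1 − (1−0.18) × (1−0.25) = 0.385000
P(System B down) [OR] = 1 − (1−0.385000) × (1−0.22) = 0.520300
P(Right circuit unavailable) [AND] = 0.520300 × 0.25 × 0.39 = 0.050729
P(System A lost) [AND] = 0.32 × 0.35 × 0.37 = 0.041440
P(Standby system down) [AND] = 0.20 × 0.37 × 0.21 × 0.35 = 0.005439
P(PTU path unavailable) [OR] = 1 − (1−0.005439) × (1−0.35) × (1−0.21) = 0.489293
P(Left circuit 2 fails) [OR] = 1 − (1−0.041440) × (1−0.489293) = 0.510457
P(Aircraft hydraulic pressure lost) [AND] = 0.050729 × 0.510457 = 0.025895
Rounded to 4 decimal places: P(Aircraft hydraulic pressure lost) ≈ 0.0259.

0.0259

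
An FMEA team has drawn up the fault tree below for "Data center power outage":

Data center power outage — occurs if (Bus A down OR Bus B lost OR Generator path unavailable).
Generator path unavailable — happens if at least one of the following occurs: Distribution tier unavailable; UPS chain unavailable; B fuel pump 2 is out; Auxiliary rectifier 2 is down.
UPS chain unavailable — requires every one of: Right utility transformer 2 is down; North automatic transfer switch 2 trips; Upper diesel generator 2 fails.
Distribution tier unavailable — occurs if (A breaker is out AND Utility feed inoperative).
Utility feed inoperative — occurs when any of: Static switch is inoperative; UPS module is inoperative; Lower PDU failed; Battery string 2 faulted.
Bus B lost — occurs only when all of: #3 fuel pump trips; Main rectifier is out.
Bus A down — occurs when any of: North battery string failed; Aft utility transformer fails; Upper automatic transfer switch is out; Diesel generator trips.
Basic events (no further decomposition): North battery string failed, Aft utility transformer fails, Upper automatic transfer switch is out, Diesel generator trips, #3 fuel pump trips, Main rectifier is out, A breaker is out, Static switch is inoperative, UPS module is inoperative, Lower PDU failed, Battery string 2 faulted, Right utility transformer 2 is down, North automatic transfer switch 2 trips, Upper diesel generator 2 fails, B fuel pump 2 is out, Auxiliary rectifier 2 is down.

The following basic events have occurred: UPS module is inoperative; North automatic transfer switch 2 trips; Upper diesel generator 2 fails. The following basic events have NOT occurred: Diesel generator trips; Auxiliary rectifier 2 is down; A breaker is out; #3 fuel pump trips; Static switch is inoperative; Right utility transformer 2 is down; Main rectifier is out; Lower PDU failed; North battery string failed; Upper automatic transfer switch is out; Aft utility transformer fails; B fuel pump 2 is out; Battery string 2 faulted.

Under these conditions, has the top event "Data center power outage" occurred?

No

Bus A down [OR]: North battery string failed=not, Aft utility transformer fails=not, Upper automatic transfer switch is out=not, Diesel generator trips=not → no input occurs → does not occur.
Bus B lost [AND]: #3 fuel pump trips=not, Main rectifier is out=not → not all inputs occur → does not occur.
Utility feed inoperative [OR]: Static switch is inoperative=not, UPS module is inoperative=occurs, Lower PDU failed=not, Battery string 2 faulted=not → at least one input occurs → occurs.
Distribution tier unavailable [AND]: A breaker is out=not, Utility feed inoperative=occurs → not all inputs occur → does not occur.
UPS chain unavailable [AND]: Right utility transformer 2 is down=not, North automatic transfer switch 2 trips=occurs, Upper diesel generator 2 fails=occurs → not all inputs occur → does not occur.
Generator path unavailable [OR]: Distribution tier unavailable=not, UPS chain unavailable=not, B fuel pump 2 is out=not, Auxiliary rectifier 2 is down=not → no input occurs → does not occur.
Data center power outage [OR]: Bus A down=not, Bus B lost=not, Generator path unavailable=not → no input occurs → does not occur.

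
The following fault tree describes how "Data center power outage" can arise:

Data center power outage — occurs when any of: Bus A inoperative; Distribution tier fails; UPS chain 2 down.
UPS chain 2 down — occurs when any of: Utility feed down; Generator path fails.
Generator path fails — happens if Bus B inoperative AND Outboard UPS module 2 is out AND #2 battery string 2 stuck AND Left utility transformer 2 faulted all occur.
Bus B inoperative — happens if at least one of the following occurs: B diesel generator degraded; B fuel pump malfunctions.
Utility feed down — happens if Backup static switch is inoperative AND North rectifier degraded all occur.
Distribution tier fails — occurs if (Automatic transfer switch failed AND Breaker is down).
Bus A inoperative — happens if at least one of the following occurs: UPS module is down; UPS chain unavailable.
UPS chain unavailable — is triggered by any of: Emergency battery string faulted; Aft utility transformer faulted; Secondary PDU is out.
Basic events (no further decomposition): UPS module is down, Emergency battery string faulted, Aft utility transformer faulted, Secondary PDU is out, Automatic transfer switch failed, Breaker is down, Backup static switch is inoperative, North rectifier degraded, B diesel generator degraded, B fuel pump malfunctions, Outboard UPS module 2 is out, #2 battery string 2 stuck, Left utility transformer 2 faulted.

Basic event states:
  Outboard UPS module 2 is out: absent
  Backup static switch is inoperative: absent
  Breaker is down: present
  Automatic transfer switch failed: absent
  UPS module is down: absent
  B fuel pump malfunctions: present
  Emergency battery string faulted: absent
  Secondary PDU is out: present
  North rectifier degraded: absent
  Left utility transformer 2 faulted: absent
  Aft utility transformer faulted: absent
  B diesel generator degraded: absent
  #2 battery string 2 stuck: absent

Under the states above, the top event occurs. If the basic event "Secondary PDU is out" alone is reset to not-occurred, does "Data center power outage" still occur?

No

Counterfactual: set "Secondary PDU is out" to not occurred.
UPS chain unavailable [OR]: Emergency battery string faulted=not, Aft utility transformer faulted=not, Secondary PDU is out=not → no input occurs → does not occur.
Bus A inoperative [OR]: UPS module is down=not, UPS chain unavailable=not → no input occurs → does not occur.
Distribution tier fails [AND]: Automatic transfer switch failed=not, Breaker is down=occurs → not all inputs occur → does not occur.
Utility feed down [AND]: Backup static switch is inoperative=not, North rectifier degraded=not → not all inputs occur → does not occur.
Bus B inoperative [OR]: B diesel generator degraded=not, B fuel pump malfunctions=occurs → at least one input occurs → occurs.
Generator path fails [AND]: Bus B inoperative=occurs, Outboard UPS module 2 is out=not, #2 battery string 2 stuck=not, Left utility transformer 2 faulted=not → not all inputs occur → does not occur.
UPS chain 2 down [OR]: Utility feed down=not, Generator path fails=not → no input occurs → does not occur.
Data center power outage [OR]: Bus A inoperative=not, Distribution tier fails=not, UPS chain 2 down=not → no input occurs → does not occur.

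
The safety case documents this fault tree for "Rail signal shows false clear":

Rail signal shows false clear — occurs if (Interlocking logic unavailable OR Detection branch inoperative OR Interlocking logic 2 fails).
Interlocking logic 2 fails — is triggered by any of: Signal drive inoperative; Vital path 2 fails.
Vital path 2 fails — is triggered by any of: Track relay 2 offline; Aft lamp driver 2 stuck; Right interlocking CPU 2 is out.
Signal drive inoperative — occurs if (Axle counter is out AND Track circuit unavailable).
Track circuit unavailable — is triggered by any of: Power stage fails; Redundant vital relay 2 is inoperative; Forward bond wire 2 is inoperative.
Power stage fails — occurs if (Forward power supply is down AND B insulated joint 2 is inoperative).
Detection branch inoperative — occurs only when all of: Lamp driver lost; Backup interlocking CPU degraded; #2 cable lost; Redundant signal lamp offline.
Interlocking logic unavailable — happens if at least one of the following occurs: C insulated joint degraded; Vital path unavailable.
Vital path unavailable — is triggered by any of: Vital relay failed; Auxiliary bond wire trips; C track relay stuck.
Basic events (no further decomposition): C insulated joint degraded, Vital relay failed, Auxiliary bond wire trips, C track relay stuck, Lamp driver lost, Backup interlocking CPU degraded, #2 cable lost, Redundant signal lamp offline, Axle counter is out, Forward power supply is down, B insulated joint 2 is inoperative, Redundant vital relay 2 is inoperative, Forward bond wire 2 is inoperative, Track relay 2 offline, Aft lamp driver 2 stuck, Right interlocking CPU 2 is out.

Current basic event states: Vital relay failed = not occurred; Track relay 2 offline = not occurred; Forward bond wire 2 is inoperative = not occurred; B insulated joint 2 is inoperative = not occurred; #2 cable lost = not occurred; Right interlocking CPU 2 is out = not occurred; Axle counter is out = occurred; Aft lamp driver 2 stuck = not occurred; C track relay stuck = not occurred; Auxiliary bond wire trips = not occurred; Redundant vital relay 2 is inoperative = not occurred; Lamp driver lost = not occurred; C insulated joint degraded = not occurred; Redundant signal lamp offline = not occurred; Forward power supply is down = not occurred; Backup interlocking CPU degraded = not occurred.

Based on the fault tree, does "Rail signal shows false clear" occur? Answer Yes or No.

No

Vital path unavailable [OR]: Vital relay failed=not, Auxiliary bond wire trips=not, C track relay stuck=not → no input occurs → does not occur.
Interlocking logic unavailable [OR]: C insulated joint degraded=not, Vital path unavailable=not → no input occurs → does not occur.
Detection branch inoperative [AND]: Lamp driver lost=not, Backup interlocking CPU degraded=not, #2 cable lost=not, Redundant signal lamp offline=not → not all inputs occur → does not occur.
Power stage fails [AND]: Forward power supply is down=not, B insulated joint 2 is inoperative=not → not all inputs occur → does not occur.
Track circuit unavailable [OR]: Power stage fails=not, Redundant vital relay 2 is inoperative=not, Forward bond wire 2 is inoperative=not → no input occurs → does not occur.
Signal drive inoperative [AND]: Axle counter is out=occurs, Track circuit unavailable=not → not all inputs occur → does not occur.
Vital path 2 fails [OR]: Track relay 2 offline=not, Aft lamp driver 2 stuck=not, Right interlocking CPU 2 is out=not → no input occurs → does not occur.
Interlocking logic 2 fails [OR]: Signal drive inoperative=not, Vital path 2 fails=not → no input occurs → does not occur.
Rail signal shows false clear [OR]: Interlocking logic unavailable=not, Detection branch inoperative=not, Interlocking logic 2 fails=not → no input occurs → does not occur.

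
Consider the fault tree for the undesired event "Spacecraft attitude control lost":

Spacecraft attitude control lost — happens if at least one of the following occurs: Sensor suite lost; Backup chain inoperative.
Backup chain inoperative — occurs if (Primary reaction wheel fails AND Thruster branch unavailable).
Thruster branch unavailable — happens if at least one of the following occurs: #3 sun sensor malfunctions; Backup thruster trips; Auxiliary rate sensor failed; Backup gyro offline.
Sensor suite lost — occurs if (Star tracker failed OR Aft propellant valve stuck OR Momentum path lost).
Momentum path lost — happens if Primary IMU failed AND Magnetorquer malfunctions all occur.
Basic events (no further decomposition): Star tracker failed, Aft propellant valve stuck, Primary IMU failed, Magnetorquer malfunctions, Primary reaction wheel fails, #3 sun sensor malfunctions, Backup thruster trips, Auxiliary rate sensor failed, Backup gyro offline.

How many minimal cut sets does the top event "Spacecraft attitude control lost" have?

Momentum path lost [AND]: one cut set from each child combined → 1 × 1 = 1 cut set(s).
Sensor suite lost [OR]: union of children's cut sets → 3 cut set(s).
Thruster branch unavailable [OR]: union of children's cut sets → 4 cut set(s).
Backup chain inoperative [AND]: one cut set from each child combined → 1 × 4 = 4 cut set(s).
Spacecraft attitude control lost [OR]: union of children's cut sets → 7 cut set(s).
Minimal cut sets: {Star tracker failed}; {Aft propellant valve stuck}; {Magnetorquer malfunctions, Primary IMU failed}; {#3 sun sensor malfunctions, Primary reaction wheel fails}; {Backup thruster trips, Primary reaction wheel fails}; {Auxiliary rate sensor failed, Primary reaction wheel fails}; {Backup gyro offline, Primary reaction wheel fails}.

7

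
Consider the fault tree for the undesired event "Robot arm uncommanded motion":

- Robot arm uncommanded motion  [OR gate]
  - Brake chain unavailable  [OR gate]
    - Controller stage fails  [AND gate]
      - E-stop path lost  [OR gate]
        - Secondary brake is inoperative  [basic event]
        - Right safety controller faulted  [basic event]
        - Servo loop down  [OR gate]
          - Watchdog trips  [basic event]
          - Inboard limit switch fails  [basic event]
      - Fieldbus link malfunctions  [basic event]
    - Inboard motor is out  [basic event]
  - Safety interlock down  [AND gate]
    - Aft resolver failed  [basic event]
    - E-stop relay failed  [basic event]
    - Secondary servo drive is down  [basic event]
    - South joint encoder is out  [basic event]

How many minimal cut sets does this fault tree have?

Servo loop down [OR]: union of children's cut sets → 2 cut set(s).
E-stop path lost [OR]: union of children's cut sets → 4 cut set(s).
Controller stage fails [AND]: one cut set from each child combined → 4 × 1 = 4 cut set(s).
Brake chain unavailable [OR]: union of children's cut sets → 5 cut set(s).
Safety interlock down [AND]: one cut set from each child combined → 1 × 1 × 1 × 1 = 1 cut set(s).
Robot arm uncommanded motion [OR]: union of children's cut sets → 6 cut set(s).
Minimal cut sets: {Fieldbus link malfunctions, Secondary brake is inoperative}; {Fieldbus link malfunctions, Right safety controller faulted}; {Fieldbus link malfunctions, Watchdog trips}; {Fieldbus link malfunctions, Inboard limit switch fails}; {Inboard motor is out}; {Aft resolver failed, E-stop relay failed, Secondary servo drive is down, South joint encoder is out}.

6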